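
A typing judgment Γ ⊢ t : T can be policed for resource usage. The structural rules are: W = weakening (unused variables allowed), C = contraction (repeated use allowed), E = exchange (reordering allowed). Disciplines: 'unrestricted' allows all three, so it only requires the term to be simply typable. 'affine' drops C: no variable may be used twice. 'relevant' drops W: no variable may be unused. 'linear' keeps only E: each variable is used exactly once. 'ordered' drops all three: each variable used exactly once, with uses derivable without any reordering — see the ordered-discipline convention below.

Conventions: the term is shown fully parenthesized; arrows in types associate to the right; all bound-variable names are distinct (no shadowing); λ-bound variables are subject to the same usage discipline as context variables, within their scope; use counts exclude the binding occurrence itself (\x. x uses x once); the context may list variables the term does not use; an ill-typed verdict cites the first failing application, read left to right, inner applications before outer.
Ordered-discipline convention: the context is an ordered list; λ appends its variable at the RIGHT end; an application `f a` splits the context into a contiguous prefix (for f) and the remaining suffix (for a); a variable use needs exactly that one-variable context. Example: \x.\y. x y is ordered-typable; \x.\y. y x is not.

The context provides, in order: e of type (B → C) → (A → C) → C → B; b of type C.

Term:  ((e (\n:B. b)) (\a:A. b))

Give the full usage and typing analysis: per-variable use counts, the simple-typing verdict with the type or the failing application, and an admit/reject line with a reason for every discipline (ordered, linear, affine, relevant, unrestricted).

usage: e=1; b=2; n (bound)=0; a (bound)=0
use order (left to right): e, b, b
typing: well-typed — term : C → B
ordered: ✗ — repeated use of b ×2; n, a never used (weakening)
linear: ✗ — repeated use of b ×2; n, a never used (weakening)
affine: ✗ — repeated use of b ×2
relevant: ✗ — n, a never used (weakening)
unrestricted: ✓ — type-checks (C → B) and nothing is barred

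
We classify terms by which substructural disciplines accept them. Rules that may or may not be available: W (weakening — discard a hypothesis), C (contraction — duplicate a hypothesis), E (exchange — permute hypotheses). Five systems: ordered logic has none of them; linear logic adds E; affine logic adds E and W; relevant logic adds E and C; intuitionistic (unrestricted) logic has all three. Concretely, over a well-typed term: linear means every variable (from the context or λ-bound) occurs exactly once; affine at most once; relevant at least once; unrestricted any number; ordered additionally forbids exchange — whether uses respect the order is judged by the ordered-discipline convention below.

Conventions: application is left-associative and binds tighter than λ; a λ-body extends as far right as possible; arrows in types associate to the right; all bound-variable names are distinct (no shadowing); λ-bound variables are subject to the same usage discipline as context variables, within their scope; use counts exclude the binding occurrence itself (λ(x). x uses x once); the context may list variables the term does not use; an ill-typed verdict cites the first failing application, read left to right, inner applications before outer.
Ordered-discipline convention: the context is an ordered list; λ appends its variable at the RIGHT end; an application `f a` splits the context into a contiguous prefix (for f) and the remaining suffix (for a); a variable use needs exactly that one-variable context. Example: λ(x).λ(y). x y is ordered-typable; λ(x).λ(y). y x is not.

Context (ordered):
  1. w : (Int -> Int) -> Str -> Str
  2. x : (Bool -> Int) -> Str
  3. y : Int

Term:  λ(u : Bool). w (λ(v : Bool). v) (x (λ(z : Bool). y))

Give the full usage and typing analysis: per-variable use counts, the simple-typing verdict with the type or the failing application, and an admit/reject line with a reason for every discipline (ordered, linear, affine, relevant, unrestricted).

variable uses: w: 1, x: 1, y: 1, u [bound]: 0, v [bound]: 1, z [bound]: 0
order of uses: w, v, x, y
typing: ill-typed: an application expects Int -> Int but receives Bool -> Bool
ordered ✗ (a type mismatch blocks all five)
linear ✗ (the type mismatch rejects it)
affine ✗ (not simply typable)
relevant ✗ (fails simple typing)
unrestricted ✗ (a type mismatch blocks all five)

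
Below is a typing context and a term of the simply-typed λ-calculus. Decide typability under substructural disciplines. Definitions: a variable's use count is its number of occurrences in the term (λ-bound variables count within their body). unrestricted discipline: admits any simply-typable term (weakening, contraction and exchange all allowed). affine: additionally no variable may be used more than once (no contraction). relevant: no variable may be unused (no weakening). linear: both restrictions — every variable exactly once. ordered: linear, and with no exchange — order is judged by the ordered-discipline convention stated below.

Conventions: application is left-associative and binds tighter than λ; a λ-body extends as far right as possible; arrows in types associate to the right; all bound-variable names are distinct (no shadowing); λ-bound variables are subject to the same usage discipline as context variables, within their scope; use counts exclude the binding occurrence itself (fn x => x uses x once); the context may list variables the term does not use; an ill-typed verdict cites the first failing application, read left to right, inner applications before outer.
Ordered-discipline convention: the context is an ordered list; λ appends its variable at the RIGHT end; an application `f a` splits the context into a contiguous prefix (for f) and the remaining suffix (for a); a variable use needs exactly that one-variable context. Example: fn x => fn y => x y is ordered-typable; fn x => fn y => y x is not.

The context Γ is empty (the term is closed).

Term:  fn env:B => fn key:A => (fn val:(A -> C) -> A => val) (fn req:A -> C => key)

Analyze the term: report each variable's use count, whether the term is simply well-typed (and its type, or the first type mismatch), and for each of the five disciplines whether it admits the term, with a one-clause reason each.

variable uses: env (bound): 0; key (bound): 1; val (bound): 1; req (bound): 0
order of uses: val, key
typing: well-typed — term : B -> A -> (A -> C) -> A
ordered: ✗ — unused: env, req — weakening required
linear: ✗ — unused: env, req — weakening required
affine: ✓ — env, key, val, req: no repeats, contraction unneeded
relevant: ✗ — unused: env, req — weakening required
unrestricted: ✓ — type-checks (B -> A -> (A -> C) -> A) and nothing is barred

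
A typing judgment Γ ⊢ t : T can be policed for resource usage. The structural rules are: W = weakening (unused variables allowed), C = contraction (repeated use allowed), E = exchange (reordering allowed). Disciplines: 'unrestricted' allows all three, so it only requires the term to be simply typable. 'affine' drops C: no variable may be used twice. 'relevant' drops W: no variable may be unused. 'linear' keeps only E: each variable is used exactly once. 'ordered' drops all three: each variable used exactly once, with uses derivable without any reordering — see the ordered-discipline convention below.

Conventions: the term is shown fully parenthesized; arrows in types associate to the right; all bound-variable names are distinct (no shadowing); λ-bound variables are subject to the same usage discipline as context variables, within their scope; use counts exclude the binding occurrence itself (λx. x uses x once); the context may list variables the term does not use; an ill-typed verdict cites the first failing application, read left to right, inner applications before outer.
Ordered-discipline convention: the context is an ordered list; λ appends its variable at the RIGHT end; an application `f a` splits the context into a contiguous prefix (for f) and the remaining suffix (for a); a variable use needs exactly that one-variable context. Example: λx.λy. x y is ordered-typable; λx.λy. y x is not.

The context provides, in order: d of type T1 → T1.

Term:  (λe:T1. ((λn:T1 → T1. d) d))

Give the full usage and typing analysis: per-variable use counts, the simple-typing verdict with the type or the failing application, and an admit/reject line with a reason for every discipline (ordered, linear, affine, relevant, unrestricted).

counts: d: 2×; e [bound]: 0×; n [bound]: 0×
order of uses: d, d
typing: ✓ — T1 → T1 → T1
ordered ✗ (needs contraction — d ×2; unused: e, n — weakening required)
linear ✗ (needs contraction — d ×2; unused: e, n — weakening required)
affine ✗ (needs contraction — d ×2)
relevant ✗ (unused: e, n — weakening required)
unrestricted ✓ (typability at T1 → T1 → T1 is all that's needed)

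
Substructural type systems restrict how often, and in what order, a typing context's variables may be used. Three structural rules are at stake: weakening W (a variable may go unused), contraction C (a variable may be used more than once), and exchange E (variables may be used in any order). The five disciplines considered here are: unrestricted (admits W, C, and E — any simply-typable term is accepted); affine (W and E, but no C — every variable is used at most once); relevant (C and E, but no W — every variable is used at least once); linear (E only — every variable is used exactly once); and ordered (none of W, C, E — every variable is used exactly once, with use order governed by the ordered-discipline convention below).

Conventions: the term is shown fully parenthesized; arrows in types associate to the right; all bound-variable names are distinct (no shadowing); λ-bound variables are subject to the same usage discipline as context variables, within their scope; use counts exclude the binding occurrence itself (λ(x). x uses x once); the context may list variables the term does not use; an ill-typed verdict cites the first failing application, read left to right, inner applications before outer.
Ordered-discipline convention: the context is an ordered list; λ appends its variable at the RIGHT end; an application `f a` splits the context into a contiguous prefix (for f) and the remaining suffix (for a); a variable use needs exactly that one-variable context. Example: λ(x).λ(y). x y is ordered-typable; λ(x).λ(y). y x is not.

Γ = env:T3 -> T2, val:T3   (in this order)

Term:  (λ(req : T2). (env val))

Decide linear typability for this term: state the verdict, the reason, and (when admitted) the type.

no — needs weakening: req unused
usage: env ×1, val ×1, req (bound) ×0
use order (left to right): env, val
typing: the term checks, with type T2 -> T2
summary: ordered ✗, linear ✗, affine ✓, relevant ✗, unrestricted ✓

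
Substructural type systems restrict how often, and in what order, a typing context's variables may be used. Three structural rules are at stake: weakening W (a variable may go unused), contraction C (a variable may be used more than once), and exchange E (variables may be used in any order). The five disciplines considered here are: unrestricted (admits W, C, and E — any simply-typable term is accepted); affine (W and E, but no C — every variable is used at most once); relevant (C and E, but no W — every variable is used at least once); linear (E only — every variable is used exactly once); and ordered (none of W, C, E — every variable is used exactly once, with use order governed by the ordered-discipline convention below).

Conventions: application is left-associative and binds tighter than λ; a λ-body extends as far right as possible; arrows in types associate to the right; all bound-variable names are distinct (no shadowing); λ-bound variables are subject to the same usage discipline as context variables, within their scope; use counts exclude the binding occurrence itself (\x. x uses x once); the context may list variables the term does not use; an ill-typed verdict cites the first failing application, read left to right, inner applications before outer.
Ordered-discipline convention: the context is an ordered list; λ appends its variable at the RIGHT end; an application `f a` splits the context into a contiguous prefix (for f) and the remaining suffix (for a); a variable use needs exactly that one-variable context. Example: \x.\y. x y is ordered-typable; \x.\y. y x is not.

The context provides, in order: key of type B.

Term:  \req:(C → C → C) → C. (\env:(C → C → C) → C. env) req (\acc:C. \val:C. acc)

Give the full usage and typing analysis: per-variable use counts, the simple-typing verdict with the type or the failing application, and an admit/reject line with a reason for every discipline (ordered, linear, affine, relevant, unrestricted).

usage: key=0, req (λ-bound)=1, env (λ-bound)=1, acc (λ-bound)=1, val (λ-bound)=0
left-to-right use order: env, req, acc
typing: well-typed — term : ((C → C → C) → C) → C
ordered ✗ (key, val left unused)
linear ✗ (key, val left unused)
affine ✓ (none of key, req, env, acc, val used more than once)
relevant ✗ (key, val left unused)
unrestricted ✓ (typability at ((C → C → C) → C) → C is all that's needed)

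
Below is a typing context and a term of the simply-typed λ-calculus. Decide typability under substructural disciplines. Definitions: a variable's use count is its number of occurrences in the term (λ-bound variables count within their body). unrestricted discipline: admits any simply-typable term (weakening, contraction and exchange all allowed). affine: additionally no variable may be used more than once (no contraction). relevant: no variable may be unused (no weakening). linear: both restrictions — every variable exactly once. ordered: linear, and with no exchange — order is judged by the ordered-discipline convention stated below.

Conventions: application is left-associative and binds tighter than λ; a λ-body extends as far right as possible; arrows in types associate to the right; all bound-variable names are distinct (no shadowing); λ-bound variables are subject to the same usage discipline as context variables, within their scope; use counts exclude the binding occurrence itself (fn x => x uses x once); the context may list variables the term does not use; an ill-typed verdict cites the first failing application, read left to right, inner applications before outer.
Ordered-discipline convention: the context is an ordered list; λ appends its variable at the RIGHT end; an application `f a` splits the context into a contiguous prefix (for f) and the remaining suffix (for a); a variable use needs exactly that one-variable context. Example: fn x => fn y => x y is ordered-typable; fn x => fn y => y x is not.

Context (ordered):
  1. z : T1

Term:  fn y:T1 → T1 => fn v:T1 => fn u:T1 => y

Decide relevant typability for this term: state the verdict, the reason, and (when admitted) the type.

no — needs weakening: z, v, u unused
usage: z ×0; y (λ-bound) ×1; v (λ-bound) ×0; u (λ-bound) ×0
order of uses: y
typing: well-typed — term : (T1 → T1) → T1 → T1 → T1 → T1
all disciplines: ordered ✗; linear ✗; affine ✓; relevant ✗; unrestricted ✓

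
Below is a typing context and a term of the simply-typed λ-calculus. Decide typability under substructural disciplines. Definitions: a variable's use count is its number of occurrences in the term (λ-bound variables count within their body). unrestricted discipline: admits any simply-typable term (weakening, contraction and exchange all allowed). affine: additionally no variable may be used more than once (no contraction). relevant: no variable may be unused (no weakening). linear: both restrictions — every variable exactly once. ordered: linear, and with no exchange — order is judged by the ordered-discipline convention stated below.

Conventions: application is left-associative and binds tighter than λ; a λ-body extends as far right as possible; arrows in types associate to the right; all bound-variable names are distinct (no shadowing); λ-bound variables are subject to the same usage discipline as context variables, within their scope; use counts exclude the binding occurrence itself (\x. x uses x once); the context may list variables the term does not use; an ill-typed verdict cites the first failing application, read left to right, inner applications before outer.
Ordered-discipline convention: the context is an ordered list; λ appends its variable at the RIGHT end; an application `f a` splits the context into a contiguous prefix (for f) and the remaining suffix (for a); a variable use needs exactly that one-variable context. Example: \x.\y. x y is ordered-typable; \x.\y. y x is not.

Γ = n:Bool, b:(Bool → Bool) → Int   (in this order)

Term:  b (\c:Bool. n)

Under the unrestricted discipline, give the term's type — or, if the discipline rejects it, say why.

term : Int
use counts: n: 1×, b: 1×, c (λ-bound): 0×
uses in reading order: b, n
typing: ✓ — Int
across the five disciplines: ordered ✗ | linear ✗ | affine ✓ | relevant ✗ | unrestricted ✓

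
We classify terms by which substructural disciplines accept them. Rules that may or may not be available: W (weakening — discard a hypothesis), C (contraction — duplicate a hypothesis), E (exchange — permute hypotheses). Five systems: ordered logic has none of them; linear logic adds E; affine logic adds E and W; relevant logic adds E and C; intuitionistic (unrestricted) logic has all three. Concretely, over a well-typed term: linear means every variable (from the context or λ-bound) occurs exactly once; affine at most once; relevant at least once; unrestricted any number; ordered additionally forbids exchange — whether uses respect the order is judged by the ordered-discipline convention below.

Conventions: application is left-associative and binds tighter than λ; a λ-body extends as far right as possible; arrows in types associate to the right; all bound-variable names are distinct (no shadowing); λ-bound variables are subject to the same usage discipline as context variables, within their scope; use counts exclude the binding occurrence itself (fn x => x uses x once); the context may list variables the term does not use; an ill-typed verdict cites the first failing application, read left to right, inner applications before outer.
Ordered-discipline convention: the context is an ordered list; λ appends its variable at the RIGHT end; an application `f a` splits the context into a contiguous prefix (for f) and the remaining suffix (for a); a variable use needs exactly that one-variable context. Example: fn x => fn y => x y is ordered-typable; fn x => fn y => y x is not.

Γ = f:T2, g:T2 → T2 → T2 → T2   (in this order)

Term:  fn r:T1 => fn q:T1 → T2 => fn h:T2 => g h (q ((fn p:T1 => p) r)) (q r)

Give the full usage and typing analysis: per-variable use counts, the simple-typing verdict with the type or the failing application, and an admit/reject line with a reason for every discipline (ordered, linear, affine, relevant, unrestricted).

counts: f: 0; g: 1; r (bound): 2; q (bound): 2; h (bound): 1; p (bound): 1
order of uses: g, h, q, p, r, q, r
typing: well-typed — term : T1 → (T1 → T2) → T2 → T2
ordered: ✗, uses contraction: r ×2, q ×2; f left unused
linear: ✗, uses contraction: r ×2, q ×2; f left unused
affine: ✗, uses contraction: r ×2, q ×2
relevant: ✗, f left unused
unrestricted: ✓, typability at T1 → (T1 → T2) → T2 → T2 is all that's needed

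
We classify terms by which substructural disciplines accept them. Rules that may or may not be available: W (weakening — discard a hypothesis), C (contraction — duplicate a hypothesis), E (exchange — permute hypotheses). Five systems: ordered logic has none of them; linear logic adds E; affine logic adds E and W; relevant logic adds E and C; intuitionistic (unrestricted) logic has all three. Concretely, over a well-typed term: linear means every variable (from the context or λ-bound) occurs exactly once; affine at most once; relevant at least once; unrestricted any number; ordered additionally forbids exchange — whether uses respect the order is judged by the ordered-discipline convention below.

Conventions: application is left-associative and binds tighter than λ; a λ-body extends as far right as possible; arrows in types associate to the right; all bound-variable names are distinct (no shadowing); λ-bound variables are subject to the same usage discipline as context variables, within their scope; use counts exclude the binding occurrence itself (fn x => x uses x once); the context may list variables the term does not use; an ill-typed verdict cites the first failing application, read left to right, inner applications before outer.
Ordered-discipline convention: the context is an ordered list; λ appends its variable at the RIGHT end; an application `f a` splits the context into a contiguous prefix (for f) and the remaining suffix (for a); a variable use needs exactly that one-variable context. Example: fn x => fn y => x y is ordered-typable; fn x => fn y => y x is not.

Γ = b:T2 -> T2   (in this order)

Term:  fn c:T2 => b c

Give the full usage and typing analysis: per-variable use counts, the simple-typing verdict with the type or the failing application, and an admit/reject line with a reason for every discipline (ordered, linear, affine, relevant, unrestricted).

usage: b ×1; c (λ-bound) ×1
uses in reading order: b, c
typing: well-typed at T2 -> T2
ordered ✓ (b, c once each; derivable with no W/C/E)
linear ✓ (single use per variable (b, c))
affine ✓ (b, c: no repeats, contraction unneeded)
relevant ✓ (every one of b, c appears)
unrestricted ✓ (simply typable at T2 -> T2; W, C, E all held)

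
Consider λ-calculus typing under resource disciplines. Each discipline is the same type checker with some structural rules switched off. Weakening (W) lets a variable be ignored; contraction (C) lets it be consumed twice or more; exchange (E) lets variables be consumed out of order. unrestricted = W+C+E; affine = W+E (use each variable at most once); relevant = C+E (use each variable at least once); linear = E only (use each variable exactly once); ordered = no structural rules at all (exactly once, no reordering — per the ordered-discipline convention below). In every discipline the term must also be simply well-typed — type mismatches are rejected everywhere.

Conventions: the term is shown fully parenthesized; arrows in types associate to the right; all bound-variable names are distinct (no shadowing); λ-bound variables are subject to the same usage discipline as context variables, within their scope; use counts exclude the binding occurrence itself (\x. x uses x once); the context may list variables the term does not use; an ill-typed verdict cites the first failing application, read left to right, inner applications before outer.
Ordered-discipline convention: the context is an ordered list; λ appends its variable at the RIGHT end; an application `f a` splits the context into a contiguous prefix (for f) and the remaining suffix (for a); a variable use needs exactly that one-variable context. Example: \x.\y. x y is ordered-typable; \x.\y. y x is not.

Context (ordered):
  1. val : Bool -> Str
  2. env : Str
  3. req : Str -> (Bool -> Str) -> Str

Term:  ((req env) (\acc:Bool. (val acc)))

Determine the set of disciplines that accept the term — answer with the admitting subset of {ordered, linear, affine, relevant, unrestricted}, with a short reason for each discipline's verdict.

accepted by: linear, affine, relevant, unrestricted
use counts: val: 1, env: 1, req: 1, acc (λ-bound): 1
uses in reading order: req, env, val, acc
typing: ✓ — Str
ordered: ✗ — no ordered split (uses run req, env, val, acc)
linear: ✓ — each of val, env, req, acc used exactly once
affine: ✓ — at most one use each (val, env, req, acc)
relevant: ✓ — val, env, req, acc: all used, weakening unneeded
unrestricted: ✓ — type-checks (Str) and nothing is barred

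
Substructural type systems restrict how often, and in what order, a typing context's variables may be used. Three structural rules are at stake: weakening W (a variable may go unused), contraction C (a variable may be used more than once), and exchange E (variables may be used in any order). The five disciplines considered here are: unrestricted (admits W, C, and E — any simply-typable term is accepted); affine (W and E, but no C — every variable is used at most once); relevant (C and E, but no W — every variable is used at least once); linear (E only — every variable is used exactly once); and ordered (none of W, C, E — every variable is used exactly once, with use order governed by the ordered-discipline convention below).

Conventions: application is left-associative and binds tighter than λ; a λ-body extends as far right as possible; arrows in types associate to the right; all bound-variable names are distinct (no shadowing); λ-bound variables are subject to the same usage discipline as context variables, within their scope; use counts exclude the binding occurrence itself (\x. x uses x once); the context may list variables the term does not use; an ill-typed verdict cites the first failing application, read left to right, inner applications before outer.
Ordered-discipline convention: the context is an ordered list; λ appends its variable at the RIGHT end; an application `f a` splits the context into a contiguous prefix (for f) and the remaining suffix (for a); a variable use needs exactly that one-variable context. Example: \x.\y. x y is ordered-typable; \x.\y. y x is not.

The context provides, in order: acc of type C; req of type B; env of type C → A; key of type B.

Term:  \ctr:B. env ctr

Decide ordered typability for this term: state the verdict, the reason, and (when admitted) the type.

no — not simply typable
use counts: acc: 0; req: 0; env: 1; key: 0; ctr (bound): 1
order of uses: env, ctr
typing: ill-typed: an application expects C but receives B
across the five disciplines: ordered ✗ | linear ✗ | affine ✗ | relevant ✗ | unrestricted ✗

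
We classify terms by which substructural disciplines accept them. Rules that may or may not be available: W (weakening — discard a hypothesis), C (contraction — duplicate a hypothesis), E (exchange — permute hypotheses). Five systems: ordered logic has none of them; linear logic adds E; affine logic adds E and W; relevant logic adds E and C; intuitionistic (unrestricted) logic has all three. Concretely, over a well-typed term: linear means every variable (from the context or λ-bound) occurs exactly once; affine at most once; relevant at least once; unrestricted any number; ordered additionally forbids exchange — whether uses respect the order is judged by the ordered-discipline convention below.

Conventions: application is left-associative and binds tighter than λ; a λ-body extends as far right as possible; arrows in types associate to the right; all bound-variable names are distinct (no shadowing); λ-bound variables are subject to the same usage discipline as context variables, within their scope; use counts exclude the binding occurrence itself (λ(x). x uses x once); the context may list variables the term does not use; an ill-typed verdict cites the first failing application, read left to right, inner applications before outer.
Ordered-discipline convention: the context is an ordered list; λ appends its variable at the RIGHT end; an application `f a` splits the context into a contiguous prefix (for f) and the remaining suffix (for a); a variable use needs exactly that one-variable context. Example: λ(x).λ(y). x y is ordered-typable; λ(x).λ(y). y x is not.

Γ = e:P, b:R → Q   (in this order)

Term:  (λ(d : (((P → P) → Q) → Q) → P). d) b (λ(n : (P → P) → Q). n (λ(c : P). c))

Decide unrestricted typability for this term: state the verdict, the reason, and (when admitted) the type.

no — the type mismatch rejects it
use counts: e ×0; b ×1; d (λ-bound) ×1; n (λ-bound) ×1; c (λ-bound) ×1
use order (left to right): d, b, n, c
typing: ill-typed: argument of type R → Q where (((P → P) → Q) → Q) → P is required
per-discipline verdicts: ordered ✗ · linear ✗ · affine ✗ · relevant ✗ · unrestricted ✗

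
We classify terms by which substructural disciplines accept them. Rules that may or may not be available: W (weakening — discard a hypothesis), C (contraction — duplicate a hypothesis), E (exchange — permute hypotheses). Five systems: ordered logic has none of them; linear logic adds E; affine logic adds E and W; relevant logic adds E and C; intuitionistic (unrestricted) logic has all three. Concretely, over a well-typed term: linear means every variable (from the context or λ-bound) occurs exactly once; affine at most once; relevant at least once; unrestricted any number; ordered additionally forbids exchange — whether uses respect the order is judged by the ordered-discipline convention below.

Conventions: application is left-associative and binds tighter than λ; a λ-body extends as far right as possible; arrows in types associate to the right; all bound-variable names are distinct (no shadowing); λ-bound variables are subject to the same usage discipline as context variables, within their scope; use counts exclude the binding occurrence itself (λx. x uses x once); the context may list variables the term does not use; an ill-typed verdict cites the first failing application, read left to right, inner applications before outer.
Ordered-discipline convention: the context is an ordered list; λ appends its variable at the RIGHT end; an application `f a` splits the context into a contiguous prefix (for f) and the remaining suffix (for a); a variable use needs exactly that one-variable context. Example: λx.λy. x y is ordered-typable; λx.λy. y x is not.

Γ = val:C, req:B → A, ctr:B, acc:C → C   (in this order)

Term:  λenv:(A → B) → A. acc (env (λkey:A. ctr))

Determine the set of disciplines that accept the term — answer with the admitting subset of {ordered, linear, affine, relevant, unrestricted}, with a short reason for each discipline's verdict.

admitting disciplines: none
usage: val ×0, req ×0, ctr ×1, acc ×1, env (bound) ×1, key (bound) ×0
use order (left to right): acc, env, ctr
typing: ill-typed: a function awaiting C gets A
ordered: ✗, not simply typable
linear: ✗, fails simple typing
affine: ✗, a type mismatch blocks all five
relevant: ✗, the type mismatch rejects it
unrestricted: ✗, not simply typable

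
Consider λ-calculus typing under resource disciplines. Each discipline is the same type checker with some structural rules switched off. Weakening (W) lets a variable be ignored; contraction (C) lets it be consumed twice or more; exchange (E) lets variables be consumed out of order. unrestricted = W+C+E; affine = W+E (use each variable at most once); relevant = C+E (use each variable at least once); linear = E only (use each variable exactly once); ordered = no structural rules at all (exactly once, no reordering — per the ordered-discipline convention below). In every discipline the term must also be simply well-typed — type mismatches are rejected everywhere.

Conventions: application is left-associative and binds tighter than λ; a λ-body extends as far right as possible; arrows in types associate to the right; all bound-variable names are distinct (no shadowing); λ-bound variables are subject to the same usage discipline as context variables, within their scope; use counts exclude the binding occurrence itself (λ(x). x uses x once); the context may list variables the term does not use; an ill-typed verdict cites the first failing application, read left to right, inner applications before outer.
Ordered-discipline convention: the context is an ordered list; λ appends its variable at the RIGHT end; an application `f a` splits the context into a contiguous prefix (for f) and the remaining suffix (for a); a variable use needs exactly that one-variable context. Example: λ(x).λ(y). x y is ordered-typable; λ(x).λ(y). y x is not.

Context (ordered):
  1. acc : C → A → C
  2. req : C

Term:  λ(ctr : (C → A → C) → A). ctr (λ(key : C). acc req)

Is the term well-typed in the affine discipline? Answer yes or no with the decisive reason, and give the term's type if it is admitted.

yes — no duplicate uses among acc, req, ctr, key; term : ((C → A → C) → A) → A
usage: acc ×1; req ×1; ctr (bound) ×1; key (bound) ×0
left-to-right use order: ctr, acc, req
typing: ✓ — ((C → A → C) → A) → A
summary: ordered ✗ | linear ✗ | affine ✓ | relevant ✗ | unrestricted ✓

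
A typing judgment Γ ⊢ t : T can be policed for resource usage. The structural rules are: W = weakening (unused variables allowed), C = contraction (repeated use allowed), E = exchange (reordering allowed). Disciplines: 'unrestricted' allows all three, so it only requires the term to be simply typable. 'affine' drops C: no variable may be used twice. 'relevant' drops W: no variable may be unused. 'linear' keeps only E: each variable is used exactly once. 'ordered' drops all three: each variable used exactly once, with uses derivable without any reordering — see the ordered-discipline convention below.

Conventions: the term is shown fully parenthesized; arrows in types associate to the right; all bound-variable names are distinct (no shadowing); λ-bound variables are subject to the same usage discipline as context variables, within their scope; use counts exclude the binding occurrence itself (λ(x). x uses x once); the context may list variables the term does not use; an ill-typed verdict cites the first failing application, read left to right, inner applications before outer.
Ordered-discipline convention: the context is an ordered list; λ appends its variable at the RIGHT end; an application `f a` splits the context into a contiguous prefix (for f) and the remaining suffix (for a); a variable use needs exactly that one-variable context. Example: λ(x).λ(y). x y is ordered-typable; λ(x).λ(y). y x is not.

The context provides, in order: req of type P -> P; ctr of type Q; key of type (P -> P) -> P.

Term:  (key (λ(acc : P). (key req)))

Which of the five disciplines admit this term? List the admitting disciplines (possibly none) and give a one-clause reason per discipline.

admitted by: unrestricted
variable uses: req=1; ctr=0; key=2; acc (bound)=0
use order (left to right): key, key, req
typing: well-typed at P
ordered: ✗, key ×2 used more than once (contraction); unused: ctr, acc — weakening required
linear: ✗, key ×2 used more than once (contraction); unused: ctr, acc — weakening required
affine: ✗, key ×2 used more than once (contraction)
relevant: ✗, unused: ctr, acc — weakening required
unrestricted: ✓, type-checks (P) and nothing is barred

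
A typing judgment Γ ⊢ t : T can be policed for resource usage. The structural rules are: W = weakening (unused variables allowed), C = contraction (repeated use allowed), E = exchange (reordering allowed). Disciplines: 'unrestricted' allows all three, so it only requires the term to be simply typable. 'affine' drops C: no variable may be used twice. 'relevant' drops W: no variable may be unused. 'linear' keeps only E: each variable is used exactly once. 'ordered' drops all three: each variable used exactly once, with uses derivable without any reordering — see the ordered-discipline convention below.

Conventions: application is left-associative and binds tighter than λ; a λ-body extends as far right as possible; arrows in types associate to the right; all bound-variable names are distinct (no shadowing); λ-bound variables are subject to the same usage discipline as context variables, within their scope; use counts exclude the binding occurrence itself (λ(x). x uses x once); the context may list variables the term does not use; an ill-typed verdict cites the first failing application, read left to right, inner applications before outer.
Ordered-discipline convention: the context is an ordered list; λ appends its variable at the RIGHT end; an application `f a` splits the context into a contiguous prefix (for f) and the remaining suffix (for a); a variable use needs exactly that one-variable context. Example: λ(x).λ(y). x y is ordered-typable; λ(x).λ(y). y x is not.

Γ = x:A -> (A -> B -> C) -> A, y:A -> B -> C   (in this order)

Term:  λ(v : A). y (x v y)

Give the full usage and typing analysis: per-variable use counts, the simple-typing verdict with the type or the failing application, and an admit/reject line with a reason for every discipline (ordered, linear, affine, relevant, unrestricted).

variable uses: x=1; y=2; v (bound)=1
order of uses: y, x, v, y
typing: well-typed at A -> B -> C
ordered ✗ (y ×2 used more than once (contraction))
linear ✗ (y ×2 used more than once (contraction))
affine ✗ (y ×2 used more than once (contraction))
relevant ✓ (x, y, v: all used, weakening unneeded)
unrestricted ✓ (typability at A -> B -> C is all that's needed)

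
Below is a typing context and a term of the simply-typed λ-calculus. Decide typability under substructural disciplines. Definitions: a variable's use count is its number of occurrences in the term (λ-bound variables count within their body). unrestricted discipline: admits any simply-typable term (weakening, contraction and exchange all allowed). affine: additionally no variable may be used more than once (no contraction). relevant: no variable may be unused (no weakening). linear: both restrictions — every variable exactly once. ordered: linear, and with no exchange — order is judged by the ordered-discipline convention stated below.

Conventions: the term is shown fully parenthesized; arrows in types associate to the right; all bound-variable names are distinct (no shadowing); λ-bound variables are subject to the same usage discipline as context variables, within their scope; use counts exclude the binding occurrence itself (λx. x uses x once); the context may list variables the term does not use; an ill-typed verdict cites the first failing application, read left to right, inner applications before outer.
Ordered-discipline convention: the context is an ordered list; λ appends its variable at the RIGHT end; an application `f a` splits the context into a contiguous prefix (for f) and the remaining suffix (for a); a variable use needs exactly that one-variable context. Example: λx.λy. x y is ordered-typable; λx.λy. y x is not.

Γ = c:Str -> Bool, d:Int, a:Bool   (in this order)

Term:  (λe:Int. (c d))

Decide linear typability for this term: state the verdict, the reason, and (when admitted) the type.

no — a type mismatch blocks all five
counts: c: 1×, d: 1×, a: 0×, e (bound): 0×
use order (left to right): c, d
typing: ill-typed: an application expects Str but receives Int
across the five disciplines: ordered ✗ · linear ✗ · affine ✗ · relevant ✗ · unrestricted ✗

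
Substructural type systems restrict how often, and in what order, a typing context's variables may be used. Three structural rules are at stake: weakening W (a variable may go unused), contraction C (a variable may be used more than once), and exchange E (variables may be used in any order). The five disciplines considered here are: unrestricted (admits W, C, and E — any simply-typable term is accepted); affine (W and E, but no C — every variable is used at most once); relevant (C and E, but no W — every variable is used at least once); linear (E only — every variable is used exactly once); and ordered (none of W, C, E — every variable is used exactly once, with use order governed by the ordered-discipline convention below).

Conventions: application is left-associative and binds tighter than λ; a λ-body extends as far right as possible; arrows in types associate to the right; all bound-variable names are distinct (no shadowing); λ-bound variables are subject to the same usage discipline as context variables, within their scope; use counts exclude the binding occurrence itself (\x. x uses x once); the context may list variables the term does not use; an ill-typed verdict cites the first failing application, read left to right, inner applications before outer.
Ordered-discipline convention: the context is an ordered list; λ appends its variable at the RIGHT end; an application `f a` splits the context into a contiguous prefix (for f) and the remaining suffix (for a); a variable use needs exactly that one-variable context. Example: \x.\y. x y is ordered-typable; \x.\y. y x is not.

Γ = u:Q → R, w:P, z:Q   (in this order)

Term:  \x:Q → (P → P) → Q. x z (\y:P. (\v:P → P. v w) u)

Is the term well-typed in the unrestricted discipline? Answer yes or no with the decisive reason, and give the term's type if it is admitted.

no — the type mismatch rejects it
variable uses: u=1; w=1; z=1; x (λ-bound)=1; y (λ-bound)=0; v (λ-bound)=1
use order (left to right): x, z, v, w, u
typing: ill-typed: a function awaiting P → P gets Q → R
per-discipline verdicts: ordered ✗; linear ✗; affine ✗; relevant ✗; unrestricted ✗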